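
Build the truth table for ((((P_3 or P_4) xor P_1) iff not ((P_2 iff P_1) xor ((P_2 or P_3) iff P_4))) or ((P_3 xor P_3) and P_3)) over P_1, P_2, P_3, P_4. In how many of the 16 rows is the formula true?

P_1 | P_2 | P_3 | P_4 | φ
--- | --- | --- | --- | -
 F  |  F  |  F  |  F  | F
 F  |  F  |  F  |  T  | F
 F  |  F  |  T  |  F  | F
 F  |  F  |  T  |  T  | T
 F  |  T  |  F  |  F  | F
 F  |  T  |  F  |  T  | F
 F  |  T  |  T  |  F  | T
 F  |  T  |  T  |  T  | F
 T  |  F  |  F  |  F  | F
 T  |  F  |  F  |  T  | F
 T  |  F  |  T  |  F  | F
 T  |  F  |  T  |  T  | T
 T  |  T  |  F  |  F  | F
 T  |  T  |  F  |  T  | F
 T  |  T  |  T  |  F  | T
 T  |  T  |  T  |  T  | F
The formula is true on 4 of the 16 rows.

4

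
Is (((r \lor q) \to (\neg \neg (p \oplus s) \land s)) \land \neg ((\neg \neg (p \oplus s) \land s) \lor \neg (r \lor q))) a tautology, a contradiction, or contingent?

contradiction

p  q  r  s  |  (r \lor q)  (p \oplus s)  \neg (p \oplus s)  \neg \neg (p \oplus s)  \neg (r \lor q)  φ
F  F  F  F  |      F            F                T                    F                    T         F
F  F  F  T  |      F            T                F                    T                    T         F
F  F  T  F  |      T            F                T                    F                    F         F
F  F  T  T  |      T            T                F                    T                    F         F
F  T  F  F  |      T            F                T                    F                    F         F
F  T  F  T  |      T            T                F                    T                    F         F
F  T  T  F  |      T            F                T                    F                    F         F
F  T  T  T  |      T            T                F                    T                    F         F
T  F  F  F  |      F            T                F                    T                    T         F
T  F  F  T  |      F            F                T                    F                    T         F
T  F  T  F  |      T            T                F                    T                    F         F
T  F  T  T  |      T            F                T                    F                    F         F
T  T  F  F  |      T            T                F                    T                    F         F
T  T  F  T  |      T            F                T                    F                    F         F
T  T  T  F  |      T            T                F                    T                    F         F
T  T  T  T  |      T            F                T                    F                    F         F
Every row is F, so the formula is a contradiction.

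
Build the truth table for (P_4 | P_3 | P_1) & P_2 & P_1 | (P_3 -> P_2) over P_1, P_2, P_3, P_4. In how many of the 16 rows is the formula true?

12

P_1  P_2  P_3  P_4  |  φ
 1    1    1    1   |  1
 1    1    1    0   |  1
 1    1    0    1   |  1
 1    1    0    0   |  1
 1    0    1    1   |  0
 1    0    1    0   |  0
 1    0    0    1   |  1
 1    0    0    0   |  1
 0    1    1    1   |  1
 0    1    1    0   |  1
 0    1    0    1   |  1
 0    1    0    0   |  1
 0    0    1    1   |  0
 0    0    1    0   |  0
 0    0    0    1   |  1
 0    0    0    0   |  1
The formula is true on 12 of the 16 rows.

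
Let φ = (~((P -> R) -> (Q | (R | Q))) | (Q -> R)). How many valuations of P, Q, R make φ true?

6

P  Q  R     (P -> R)  (R | Q)  (Q | (R | Q))  ((P -> R) -> (Q | (R | Q)))  ~((P -> R) -> (Q | (R | Q)))  (Q -> R)  φ
T  T  T        T         T           T                     T                            F                   T      T
T  T  F        F         T           T                     T                            F                   F      F
T  F  T        T         T           T                     T                            F                   T      T
T  F  F        F         F           F                     T                            F                   T      T
F  T  T        T         T           T                     T                            F                   T      T
F  T  F        T         T           T                     T                            F                   F      F
F  F  T        T         T           T                     T                            F                   T      T
F  F  F        T         F           F                     F                            T                   T      T
The formula is true on 6 of the 8 rows.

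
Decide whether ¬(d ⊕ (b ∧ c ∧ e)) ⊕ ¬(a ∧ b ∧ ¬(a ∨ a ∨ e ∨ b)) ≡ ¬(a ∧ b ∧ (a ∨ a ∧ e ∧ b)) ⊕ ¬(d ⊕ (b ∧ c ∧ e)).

a  b  c  d  e  |  φ  ψ
F  F  F  F  F  |  F  F
F  F  F  F  T  |  F  F
F  F  F  T  F  |  T  T
F  F  F  T  T  |  T  T
F  F  T  F  F  |  F  F
F  F  T  F  T  |  F  F
F  F  T  T  F  |  T  T
F  F  T  T  T  |  T  T
F  T  F  F  F  |  F  F
F  T  F  F  T  |  F  F
F  T  F  T  F  |  T  T
F  T  F  T  T  |  T  T
F  T  T  F  F  |  F  F
F  T  T  F  T  |  T  T
F  T  T  T  F  |  T  T
F  T  T  T  T  |  F  F
T  F  F  F  F  |  F  F
T  F  F  F  T  |  F  F
T  F  F  T  F  |  T  T
T  F  F  T  T  |  T  T
T  F  T  F  F  |  F  F
T  F  T  F  T  |  F  F
T  F  T  T  F  |  T  T
T  F  T  T  T  |  T  T
T  T  F  F  F  |  F  T
T  T  F  F  T  |  F  T
T  T  F  T  F  |  T  F
T  T  F  T  T  |  T  F
T  T  T  F  F  |  F  T
T  T  T  F  T  |  T  F
T  T  T  T  F  |  T  F
T  T  T  T  T  |  F  T
The columns differ at a=T, b=T, c=F, d=F, e=F (φ=F, ψ=T), so they are not equivalent.

not equivalent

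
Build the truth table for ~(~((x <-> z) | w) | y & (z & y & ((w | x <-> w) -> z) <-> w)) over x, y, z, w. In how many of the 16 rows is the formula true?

x | y | z | w | φ
- | - | - | - | -
1 | 1 | 1 | 1 | 0
1 | 1 | 1 | 0 | 1
1 | 1 | 0 | 1 | 1
1 | 1 | 0 | 0 | 0
1 | 0 | 1 | 1 | 1
1 | 0 | 1 | 0 | 1
1 | 0 | 0 | 1 | 1
1 | 0 | 0 | 0 | 0
0 | 1 | 1 | 1 | 0
0 | 1 | 1 | 0 | 0
0 | 1 | 0 | 1 | 1
0 | 1 | 0 | 0 | 0
0 | 0 | 1 | 1 | 1
0 | 0 | 1 | 0 | 0
0 | 0 | 0 | 1 | 1
0 | 0 | 0 | 0 | 1
The formula is true on 9 of the 16 rows.

9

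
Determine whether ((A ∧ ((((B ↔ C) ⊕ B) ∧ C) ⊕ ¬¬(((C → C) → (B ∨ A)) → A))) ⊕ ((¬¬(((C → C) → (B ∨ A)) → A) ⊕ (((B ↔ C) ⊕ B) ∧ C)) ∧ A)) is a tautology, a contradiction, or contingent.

A  B  C  |  (B ↔ C)  ((B ↔ C) ⊕ B)  (((B ↔ C) ⊕ B) ∧ C)  (C → C)  (B ∨ A)  ((C → C) → (B ∨ A))  (((C → C) → (B ∨ A)) → A)  ¬(((C → C) → (B ∨ A)) → A)  ¬¬(((C → C) → (B ∨ A)) → A)  φ
0  0  0  |     1           1                 0              1        0              0                       1                          0                            1               0
0  0  1  |     0           0                 0              1        0              0                       1                          0                            1               0
0  1  0  |     0           1                 0              1        1              1                       0                          1                            0               0
0  1  1  |     1           0                 0              1        1              1                       0                          1                            0               0
1  0  0  |     1           1                 0              1        1              1                       1                          0                            1               0
1  0  1  |     0           0                 0              1        1              1                       1                          0                            1               0
1  1  0  |     0           1                 0              1        1              1                       1                          0                            1               0
1  1  1  |     1           0                 0              1        1              1                       1                          0                            1               0
Every row is 0, so the formula is a contradiction.

contradiction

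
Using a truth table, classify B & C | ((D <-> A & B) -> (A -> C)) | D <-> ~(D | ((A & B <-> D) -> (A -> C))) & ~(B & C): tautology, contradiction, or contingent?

contradiction

A | B | C | D | φ
- | - | - | - | -
T | T | T | T | F
T | T | T | F | F
T | T | F | T | F
T | T | F | F | F
T | F | T | T | F
T | F | T | F | F
T | F | F | T | F
T | F | F | F | F
F | T | T | T | F
F | T | T | F | F
F | T | F | T | F
F | T | F | F | F
F | F | T | T | F
F | F | T | F | F
F | F | F | T | F
F | F | F | F | F
Every row is F, so the formula is a contradiction.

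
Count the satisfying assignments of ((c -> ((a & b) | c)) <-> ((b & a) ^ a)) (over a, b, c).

2

a  b  c     (a & b)  ((a & b) | c)  (c -> ((a & b) | c))  (b & a)  ((b & a) ^ a)  φ
T  T  T        T           T                 T               T           F        F
T  T  F        T           T                 T               T           F        F
T  F  T        F           T                 T               F           T        T
T  F  F        F           F                 T               F           T        T
F  T  T        F           T                 T               F           F        F
F  T  F        F           F                 T               F           F        F
F  F  T        F           T                 T               F           F        F
F  F  F        F           F                 T               F           F        F
The formula is true on 2 of the 8 rows.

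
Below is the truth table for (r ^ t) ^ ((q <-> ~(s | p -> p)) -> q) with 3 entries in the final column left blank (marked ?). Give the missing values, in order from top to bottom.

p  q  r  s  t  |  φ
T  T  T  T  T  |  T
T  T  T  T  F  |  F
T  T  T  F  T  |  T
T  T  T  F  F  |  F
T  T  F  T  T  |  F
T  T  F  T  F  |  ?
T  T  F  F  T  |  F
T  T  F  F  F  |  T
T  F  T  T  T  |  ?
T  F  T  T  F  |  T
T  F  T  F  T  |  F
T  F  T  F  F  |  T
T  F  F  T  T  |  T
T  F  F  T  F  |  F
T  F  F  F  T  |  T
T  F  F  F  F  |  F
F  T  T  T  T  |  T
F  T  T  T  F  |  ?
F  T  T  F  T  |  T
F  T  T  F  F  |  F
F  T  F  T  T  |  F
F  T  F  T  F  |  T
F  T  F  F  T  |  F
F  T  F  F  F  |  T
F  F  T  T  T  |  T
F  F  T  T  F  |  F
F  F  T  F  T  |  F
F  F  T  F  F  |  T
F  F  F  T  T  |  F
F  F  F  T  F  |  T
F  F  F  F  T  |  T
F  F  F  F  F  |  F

T, F, F

Row p=T, q=T, r=F, s=T, t=F: (r ^ t) = F, ((q <-> ~(s | p -> p)) -> q) = T, so the formula = T.
Row p=T, q=F, r=T, s=T, t=T: (r ^ t) = F, ((q <-> ~(s | p -> p)) -> q) = F, so the formula = F.
Row p=F, q=T, r=T, s=T, t=F: (r ^ t) = T, ((q <-> ~(s | p -> p)) -> q) = T, so the formula = F.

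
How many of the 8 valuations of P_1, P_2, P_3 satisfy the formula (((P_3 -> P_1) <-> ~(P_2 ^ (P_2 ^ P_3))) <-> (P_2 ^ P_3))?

4

P_1 | P_2 | P_3 | (P_3 -> P_1) | (P_2 ^ P_3) | (P_2 ^ (P_2 ^ P_3)) | ~(P_2 ^ (P_2 ^ P_3)) | φ
--- | --- | --- | ------------ | ----------- | ------------------- | -------------------- | -
 T  |  T  |  T  |      T       |      F      |          T          |          F           | T
 T  |  T  |  F  |      T       |      T      |          F          |          T           | T
 T  |  F  |  T  |      T       |      T      |          T          |          F           | F
 T  |  F  |  F  |      T       |      F      |          F          |          T           | F
 F  |  T  |  T  |      F       |      F      |          T          |          F           | F
 F  |  T  |  F  |      T       |      T      |          F          |          T           | T
 F  |  F  |  T  |      F       |      T      |          T          |          F           | T
 F  |  F  |  F  |      T       |      F      |          F          |          T           | F
The formula is true on 4 of the 8 rows.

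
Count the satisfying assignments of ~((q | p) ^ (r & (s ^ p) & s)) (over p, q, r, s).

4

p  q  r  s     (q | p)  (s ^ p)  (r & (s ^ p) & s)  ~((q | p) ^ (r & (s ^ p) & s))
0  0  0  0        0        0             0                        1               
0  0  0  1        0        1             0                        1               
0  0  1  0        0        0             0                        1               
0  0  1  1        0        1             1                        0               
0  1  0  0        1        0             0                        0               
0  1  0  1        1        1             0                        0               
0  1  1  0        1        0             0                        0               
0  1  1  1        1        1             1                        1               
1  0  0  0        1        1             0                        0               
1  0  0  1        1        0             0                        0               
1  0  1  0        1        1             0                        0               
1  0  1  1        1        0             0                        0               
1  1  0  0        1        1             0                        0               
1  1  0  1        1        0             0                        0               
1  1  1  0        1        1             0                        0               
1  1  1  1        1        0             0                        0               
The formula is true on 4 of the 16 rows.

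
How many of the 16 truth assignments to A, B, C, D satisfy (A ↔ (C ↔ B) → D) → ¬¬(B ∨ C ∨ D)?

A | B | C | D | (C ↔ B) | ((C ↔ B) → D) | (A ↔ ((C ↔ B) → D)) | (B ∨ C ∨ D) | ¬(B ∨ C ∨ D) | ¬¬(B ∨ C ∨ D) | φ
- | - | - | - | ------- | ------------- | ------------------- | ----------- | ------------ | ------------- | -
T | T | T | T |    T    |       T       |          T          |      T      |      F       |       T       | T
T | T | T | F |    T    |       F       |          F          |      T      |      F       |       T       | T
T | T | F | T |    F    |       T       |          T          |      T      |      F       |       T       | T
T | T | F | F |    F    |       T       |          T          |      T      |      F       |       T       | T
T | F | T | T |    F    |       T       |          T          |      T      |      F       |       T       | T
T | F | T | F |    F    |       T       |          T          |      T      |      F       |       T       | T
T | F | F | T |    T    |       T       |          T          |      T      |      F       |       T       | T
T | F | F | F |    T    |       F       |          F          |      F      |      T       |       F       | T
F | T | T | T |    T    |       T       |          F          |      T      |      F       |       T       | T
F | T | T | F |    T    |       F       |          T          |      T      |      F       |       T       | T
F | T | F | T |    F    |       T       |          F          |      T      |      F       |       T       | T
F | T | F | F |    F    |       T       |          F          |      T      |      F       |       T       | T
F | F | T | T |    F    |       T       |          F          |      T      |      F       |       T       | T
F | F | T | F |    F    |       T       |          F          |      T      |      F       |       T       | T
F | F | F | T |    T    |       T       |          F          |      T      |      F       |       T       | T
F | F | F | F |    T    |       F       |          T          |      F      |      T       |       F       | F
The formula is true on 15 of the 16 rows.

15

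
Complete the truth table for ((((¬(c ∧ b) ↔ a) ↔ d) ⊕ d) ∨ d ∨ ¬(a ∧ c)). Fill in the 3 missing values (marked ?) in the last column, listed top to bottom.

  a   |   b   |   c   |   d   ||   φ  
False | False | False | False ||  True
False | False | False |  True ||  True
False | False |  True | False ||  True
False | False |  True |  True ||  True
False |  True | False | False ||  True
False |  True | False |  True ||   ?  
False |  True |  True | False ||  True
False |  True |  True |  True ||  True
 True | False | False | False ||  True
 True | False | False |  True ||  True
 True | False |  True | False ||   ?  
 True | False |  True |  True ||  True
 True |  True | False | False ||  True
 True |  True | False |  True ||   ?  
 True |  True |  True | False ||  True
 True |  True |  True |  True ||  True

True, False, True

Row a=False, b=True, c=False, d=True: (((¬(c ∧ b) ↔ a) ↔ d) ⊕ d) = True, ¬(a ∧ c) = True, so the formula = True.
Row a=True, b=False, c=True, d=False: (((¬(c ∧ b) ↔ a) ↔ d) ⊕ d) = False, ¬(a ∧ c) = False, so the formula = False.
Row a=True, b=True, c=False, d=True: (((¬(c ∧ b) ↔ a) ↔ d) ⊕ d) = False, ¬(a ∧ c) = True, so the formula = True.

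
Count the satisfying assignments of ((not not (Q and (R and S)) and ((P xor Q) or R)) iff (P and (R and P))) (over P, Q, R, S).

  P      Q      R      S    |    φ  
 True   True   True   True  |   True
 True   True   True  False  |  False
 True   True  False   True  |   True
 True   True  False  False  |   True
 True  False   True   True  |  False
 True  False   True  False  |  False
 True  False  False   True  |   True
 True  False  False  False  |   True
False   True   True   True  |  False
False   True   True  False  |   True
False   True  False   True  |   True
False   True  False  False  |   True
False  False   True   True  |   True
False  False   True  False  |   True
False  False  False   True  |   True
False  False  False  False  |   True
The formula is true on 12 of the 16 rows.

12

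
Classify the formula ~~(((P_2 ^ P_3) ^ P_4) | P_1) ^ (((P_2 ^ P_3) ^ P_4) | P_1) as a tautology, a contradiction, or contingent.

contradiction

P_1 | P_2 | P_3 | P_4 || φ
 F  |  F  |  F  |  F  || F
 F  |  F  |  F  |  T  || F
 F  |  F  |  T  |  F  || F
 F  |  F  |  T  |  T  || F
 F  |  T  |  F  |  F  || F
 F  |  T  |  F  |  T  || F
 F  |  T  |  T  |  F  || F
 F  |  T  |  T  |  T  || F
 T  |  F  |  F  |  F  || F
 T  |  F  |  F  |  T  || F
 T  |  F  |  T  |  F  || F
 T  |  F  |  T  |  T  || F
 T  |  T  |  F  |  F  || F
 T  |  T  |  F  |  T  || F
 T  |  T  |  T  |  F  || F
 T  |  T  |  T  |  T  || F
Every row is F, so the formula is a contradiction.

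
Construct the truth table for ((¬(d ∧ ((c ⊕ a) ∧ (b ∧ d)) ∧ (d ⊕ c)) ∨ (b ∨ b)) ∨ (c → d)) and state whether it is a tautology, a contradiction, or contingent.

a | b | c | d | φ
- | - | - | - | -
F | F | F | F | T
F | F | F | T | T
F | F | T | F | T
F | F | T | T | T
F | T | F | F | T
F | T | F | T | T
F | T | T | F | T
F | T | T | T | T
T | F | F | F | T
T | F | F | T | T
T | F | T | F | T
T | F | T | T | T
T | T | F | F | T
T | T | F | T | T
T | T | T | F | T
T | T | T | T | T
Every row is T, so the formula is a tautology.

tautology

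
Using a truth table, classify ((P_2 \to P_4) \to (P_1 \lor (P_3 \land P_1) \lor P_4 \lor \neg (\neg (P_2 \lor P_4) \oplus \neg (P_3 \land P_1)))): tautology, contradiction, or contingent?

P_1 | P_2 | P_3 | P_4 | (P_2 \to P_4) | (P_3 \land P_1) | (P_2 \lor P_4) | \neg (P_2 \lor P_4) | \neg (P_3 \land P_1) | φ
--- | --- | --- | --- | ------------- | --------------- | -------------- | ------------------- | -------------------- | -
 1  |  1  |  1  |  1  |       1       |        1        |       1        |          0          |          0           | 1
 1  |  1  |  1  |  0  |       0       |        1        |       1        |          0          |          0           | 1
 1  |  1  |  0  |  1  |       1       |        0        |       1        |          0          |          1           | 1
 1  |  1  |  0  |  0  |       0       |        0        |       1        |          0          |          1           | 1
 1  |  0  |  1  |  1  |       1       |        1        |       1        |          0          |          0           | 1
 1  |  0  |  1  |  0  |       1       |        1        |       0        |          1          |          0           | 1
 1  |  0  |  0  |  1  |       1       |        0        |       1        |          0          |          1           | 1
 1  |  0  |  0  |  0  |       1       |        0        |       0        |          1          |          1           | 1
 0  |  1  |  1  |  1  |       1       |        0        |       1        |          0          |          1           | 1
 0  |  1  |  1  |  0  |       0       |        0        |       1        |          0          |          1           | 1
 0  |  1  |  0  |  1  |       1       |        0        |       1        |          0          |          1           | 1
 0  |  1  |  0  |  0  |       0       |        0        |       1        |          0          |          1           | 1
 0  |  0  |  1  |  1  |       1       |        0        |       1        |          0          |          1           | 1
 0  |  0  |  1  |  0  |       1       |        0        |       0        |          1          |          1           | 1
 0  |  0  |  0  |  1  |       1       |        0        |       1        |          0          |          1           | 1
 0  |  0  |  0  |  0  |       1       |        0        |       0        |          1          |          1           | 1
Every row is 1, so the formula is a tautology.

tautology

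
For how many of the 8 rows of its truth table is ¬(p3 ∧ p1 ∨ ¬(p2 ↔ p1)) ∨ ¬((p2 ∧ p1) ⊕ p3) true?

6

  p1  |   p2  |   p3  ||   φ  
 True |  True |  True ||  True
 True |  True | False ||  True
 True | False |  True || False
 True | False | False ||  True
False |  True |  True || False
False |  True | False ||  True
False | False |  True ||  True
False | False | False ||  True
The formula is true on 6 of the 8 rows.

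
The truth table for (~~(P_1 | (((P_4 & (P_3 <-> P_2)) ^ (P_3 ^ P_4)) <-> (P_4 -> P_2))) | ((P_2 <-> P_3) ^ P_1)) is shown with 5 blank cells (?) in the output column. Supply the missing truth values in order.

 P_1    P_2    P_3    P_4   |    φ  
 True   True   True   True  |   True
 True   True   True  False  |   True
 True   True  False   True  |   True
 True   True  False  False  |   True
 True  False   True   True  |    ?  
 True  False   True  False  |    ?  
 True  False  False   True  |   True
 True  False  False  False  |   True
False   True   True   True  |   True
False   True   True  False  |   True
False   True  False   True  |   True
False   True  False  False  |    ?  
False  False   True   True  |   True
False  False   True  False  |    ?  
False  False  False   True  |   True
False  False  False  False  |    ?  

True, True, False, True, True

Row P_1=True, P_2=False, P_3=True, P_4=True: ~~(P_1 | (((P_4 & (P_3 <-> P_2)) ^ (P_3 ^ P_4)) <-> (P_4 -> P_2))) = True, ((P_2 <-> P_3) ^ P_1) = True, so the formula = True.
Row P_1=True, P_2=False, P_3=True, P_4=False: ~~(P_1 | (((P_4 & (P_3 <-> P_2)) ^ (P_3 ^ P_4)) <-> (P_4 -> P_2))) = True, ((P_2 <-> P_3) ^ P_1) = True, so the formula = True.
Row P_1=False, P_2=True, P_3=False, P_4=False: ~~(P_1 | (((P_4 & (P_3 <-> P_2)) ^ (P_3 ^ P_4)) <-> (P_4 -> P_2))) = False, ((P_2 <-> P_3) ^ P_1) = False, so the formula = False.
Row P_1=False, P_2=False, P_3=True, P_4=False: ~~(P_1 | (((P_4 & (P_3 <-> P_2)) ^ (P_3 ^ P_4)) <-> (P_4 -> P_2))) = True, ((P_2 <-> P_3) ^ P_1) = False, so the formula = True.
Row P_1=False, P_2=False, P_3=False, P_4=False: ~~(P_1 | (((P_4 & (P_3 <-> P_2)) ^ (P_3 ^ P_4)) <-> (P_4 -> P_2))) = False, ((P_2 <-> P_3) ^ P_1) = True, so the formula = True.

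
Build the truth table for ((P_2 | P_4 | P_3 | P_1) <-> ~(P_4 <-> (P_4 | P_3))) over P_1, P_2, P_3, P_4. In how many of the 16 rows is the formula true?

P_1  P_2  P_3  P_4     (P_2 | P_4 | P_3 | P_1)  (P_4 | P_3)  (P_4 <-> (P_4 | P_3))  ~(P_4 <-> (P_4 | P_3))  φ
 T    T    T    T                 T                  T                 T                      F             F
 T    T    T    F                 T                  T                 F                      T             T
 T    T    F    T                 T                  T                 T                      F             F
 T    T    F    F                 T                  F                 T                      F             F
 T    F    T    T                 T                  T                 T                      F             F
 T    F    T    F                 T                  T                 F                      T             T
 T    F    F    T                 T                  T                 T                      F             F
 T    F    F    F                 T                  F                 T                      F             F
 F    T    T    T                 T                  T                 T                      F             F
 F    T    T    F                 T                  T                 F                      T             T
 F    T    F    T                 T                  T                 T                      F             F
 F    T    F    F                 T                  F                 T                      F             F
 F    F    T    T                 T                  T                 T                      F             F
 F    F    T    F                 T                  T                 F                      T             T
 F    F    F    T                 T                  T                 T                      F             F
 F    F    F    F                 F                  F                 T                      F             T
The formula is true on 5 of the 16 rows.

5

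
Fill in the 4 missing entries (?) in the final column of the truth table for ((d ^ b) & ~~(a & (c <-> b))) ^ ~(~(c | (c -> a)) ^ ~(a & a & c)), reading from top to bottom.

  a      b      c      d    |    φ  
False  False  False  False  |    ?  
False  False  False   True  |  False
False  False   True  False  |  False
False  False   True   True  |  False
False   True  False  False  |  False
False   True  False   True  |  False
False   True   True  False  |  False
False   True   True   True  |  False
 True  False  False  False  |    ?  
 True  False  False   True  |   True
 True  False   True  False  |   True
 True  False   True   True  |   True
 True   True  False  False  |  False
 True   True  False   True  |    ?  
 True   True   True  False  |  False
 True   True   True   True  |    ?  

Row a=False, b=False, c=False, d=False: ((d ^ b) & ~~(a & (c <-> b))) = False, ~(~(c | (c -> a)) ^ ~(a & a & c)) = False, so the formula = False.
Row a=True, b=False, c=False, d=False: ((d ^ b) & ~~(a & (c <-> b))) = False, ~(~(c | (c -> a)) ^ ~(a & a & c)) = False, so the formula = False.
Row a=True, b=True, c=False, d=True: ((d ^ b) & ~~(a & (c <-> b))) = False, ~(~(c | (c -> a)) ^ ~(a & a & c)) = False, so the formula = False.
Row a=True, b=True, c=True, d=True: ((d ^ b) & ~~(a & (c <-> b))) = False, ~(~(c | (c -> a)) ^ ~(a & a & c)) = True, so the formula = True.

False, False, False, True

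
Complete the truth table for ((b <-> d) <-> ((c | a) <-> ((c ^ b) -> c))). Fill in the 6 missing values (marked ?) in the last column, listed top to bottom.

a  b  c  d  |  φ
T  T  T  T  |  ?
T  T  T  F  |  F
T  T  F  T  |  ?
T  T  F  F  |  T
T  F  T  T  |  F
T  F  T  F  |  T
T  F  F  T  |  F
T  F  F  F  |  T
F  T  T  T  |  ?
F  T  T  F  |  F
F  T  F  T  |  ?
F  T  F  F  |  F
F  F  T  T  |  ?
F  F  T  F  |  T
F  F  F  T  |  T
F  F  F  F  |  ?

Row a=T, b=T, c=T, d=T: (b <-> d) = T, ((c | a) <-> ((c ^ b) -> c)) = T, so the formula = T.
Row a=T, b=T, c=F, d=T: (b <-> d) = T, ((c | a) <-> ((c ^ b) -> c)) = F, so the formula = F.
Row a=F, b=T, c=T, d=T: (b <-> d) = T, ((c | a) <-> ((c ^ b) -> c)) = T, so the formula = T.
Row a=F, b=T, c=F, d=T: (b <-> d) = T, ((c | a) <-> ((c ^ b) -> c)) = T, so the formula = T.
Row a=F, b=F, c=T, d=T: (b <-> d) = F, ((c | a) <-> ((c ^ b) -> c)) = T, so the formula = F.
Row a=F, b=F, c=F, d=F: (b <-> d) = T, ((c | a) <-> ((c ^ b) -> c)) = F, so the formula = F.

T, F, T, T, F, F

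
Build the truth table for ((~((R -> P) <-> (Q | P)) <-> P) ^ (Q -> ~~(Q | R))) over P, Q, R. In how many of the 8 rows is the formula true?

6

  P      Q      R       (R -> P)  (Q | P)  ((R -> P) <-> (Q | P))  ~((R -> P) <-> (Q | P))  (Q | R)  ~(Q | R)  ~~(Q | R)  (Q -> ~~(Q | R))    φ  
 True   True   True       True      True            True                    False             True    False       True          True         True
 True   True  False       True      True            True                    False             True    False       True          True         True
 True  False   True       True      True            True                    False             True    False       True          True         True
 True  False  False       True      True            True                    False            False     True      False          True         True
False   True   True      False      True           False                     True             True    False       True          True         True
False   True  False       True      True            True                    False             True    False       True          True        False
False  False   True      False     False            True                    False             True    False       True          True        False
False  False  False       True     False           False                     True            False     True      False          True         True
The formula is true on 6 of the 8 rows.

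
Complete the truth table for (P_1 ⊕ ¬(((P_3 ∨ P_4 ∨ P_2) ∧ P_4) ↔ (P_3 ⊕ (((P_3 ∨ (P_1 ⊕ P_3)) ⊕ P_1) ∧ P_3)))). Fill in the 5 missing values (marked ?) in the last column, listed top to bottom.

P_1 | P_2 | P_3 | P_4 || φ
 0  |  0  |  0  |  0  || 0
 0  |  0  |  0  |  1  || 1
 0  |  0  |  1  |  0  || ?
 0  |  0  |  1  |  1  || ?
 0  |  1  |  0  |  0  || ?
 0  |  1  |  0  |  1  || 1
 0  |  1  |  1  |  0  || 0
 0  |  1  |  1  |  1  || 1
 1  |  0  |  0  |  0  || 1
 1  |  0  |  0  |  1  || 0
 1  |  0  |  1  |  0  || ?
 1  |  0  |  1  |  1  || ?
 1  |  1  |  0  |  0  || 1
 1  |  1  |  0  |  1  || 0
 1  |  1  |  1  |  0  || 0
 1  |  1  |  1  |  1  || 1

0, 1, 0, 0, 1

Row P_1=0, P_2=0, P_3=1, P_4=0: ¬(((P_3 ∨ P_4 ∨ P_2) ∧ P_4) ↔ (P_3 ⊕ (((P_3 ∨ (P_1 ⊕ P_3)) ⊕ P_1) ∧ P_3))) = 0, so the formula = 0.
Row P_1=0, P_2=0, P_3=1, P_4=1: ¬(((P_3 ∨ P_4 ∨ P_2) ∧ P_4) ↔ (P_3 ⊕ (((P_3 ∨ (P_1 ⊕ P_3)) ⊕ P_1) ∧ P_3))) = 1, so the formula = 1.
Row P_1=0, P_2=1, P_3=0, P_4=0: ¬(((P_3 ∨ P_4 ∨ P_2) ∧ P_4) ↔ (P_3 ⊕ (((P_3 ∨ (P_1 ⊕ P_3)) ⊕ P_1) ∧ P_3))) = 0, so the formula = 0.
Row P_1=1, P_2=0, P_3=1, P_4=0: ¬(((P_3 ∨ P_4 ∨ P_2) ∧ P_4) ↔ (P_3 ⊕ (((P_3 ∨ (P_1 ⊕ P_3)) ⊕ P_1) ∧ P_3))) = 1, so the formula = 0.
Row P_1=1, P_2=0, P_3=1, P_4=1: ¬(((P_3 ∨ P_4 ∨ P_2) ∧ P_4) ↔ (P_3 ⊕ (((P_3 ∨ (P_1 ⊕ P_3)) ⊕ P_1) ∧ P_3))) = 0, so the formula = 1.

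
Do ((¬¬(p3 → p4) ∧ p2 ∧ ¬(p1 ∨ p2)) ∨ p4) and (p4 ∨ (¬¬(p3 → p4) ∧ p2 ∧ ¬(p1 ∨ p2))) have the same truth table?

equivalent

p1 | p2 | p3 | p4 | φ | ψ
-- | -- | -- | -- | - | -
T  | T  | T  | T  | T | T
T  | T  | T  | F  | F | F
T  | T  | F  | T  | T | T
T  | T  | F  | F  | F | F
T  | F  | T  | T  | T | T
T  | F  | T  | F  | F | F
T  | F  | F  | T  | T | T
T  | F  | F  | F  | F | F
F  | T  | T  | T  | T | T
F  | T  | T  | F  | F | F
F  | T  | F  | T  | T | T
F  | T  | F  | F  | F | F
F  | F  | T  | T  | T | T
F  | F  | T  | F  | F | F
F  | F  | F  | T  | T | T
F  | F  | F  | F  | F | F
The columns for φ and ψ agree on every row, so they are logically equivalent.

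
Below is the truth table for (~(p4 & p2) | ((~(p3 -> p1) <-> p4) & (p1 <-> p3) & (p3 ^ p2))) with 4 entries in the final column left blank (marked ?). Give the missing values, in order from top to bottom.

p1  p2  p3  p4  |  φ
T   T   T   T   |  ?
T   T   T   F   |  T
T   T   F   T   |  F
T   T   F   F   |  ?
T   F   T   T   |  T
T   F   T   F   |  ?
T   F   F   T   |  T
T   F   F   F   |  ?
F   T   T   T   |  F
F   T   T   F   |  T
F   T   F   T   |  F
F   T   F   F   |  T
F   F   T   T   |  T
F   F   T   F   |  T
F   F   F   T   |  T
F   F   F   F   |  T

F, T, T, T

Row p1=T, p2=T, p3=T, p4=T: ~(p4 & p2) = F, ((~(p3 -> p1) <-> p4) & (p1 <-> p3) & (p3 ^ p2)) = F, so the formula = F.
Row p1=T, p2=T, p3=F, p4=F: ~(p4 & p2) = T, ((~(p3 -> p1) <-> p4) & (p1 <-> p3) & (p3 ^ p2)) = F, so the formula = T.
Row p1=T, p2=F, p3=T, p4=F: ~(p4 & p2) = T, ((~(p3 -> p1) <-> p4) & (p1 <-> p3) & (p3 ^ p2)) = T, so the formula = T.
Row p1=T, p2=F, p3=F, p4=F: ~(p4 & p2) = T, ((~(p3 -> p1) <-> p4) & (p1 <-> p3) & (p3 ^ p2)) = F, so the formula = T.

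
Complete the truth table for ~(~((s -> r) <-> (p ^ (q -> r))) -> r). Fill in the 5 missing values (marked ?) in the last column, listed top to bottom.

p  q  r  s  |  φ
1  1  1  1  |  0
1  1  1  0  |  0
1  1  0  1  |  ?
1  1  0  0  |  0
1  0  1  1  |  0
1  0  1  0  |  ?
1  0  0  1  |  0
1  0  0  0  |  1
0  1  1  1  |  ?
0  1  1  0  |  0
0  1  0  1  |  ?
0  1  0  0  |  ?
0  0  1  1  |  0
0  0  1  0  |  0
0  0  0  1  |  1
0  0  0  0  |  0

Row p=1, q=1, r=0, s=1: ~((s -> r) <-> (p ^ (q -> r))) = 1, (~((s -> r) <-> (p ^ (q -> r))) -> r) = 0, so the formula = 1.
Row p=1, q=0, r=1, s=0: ~((s -> r) <-> (p ^ (q -> r))) = 1, (~((s -> r) <-> (p ^ (q -> r))) -> r) = 1, so the formula = 0.
Row p=0, q=1, r=1, s=1: ~((s -> r) <-> (p ^ (q -> r))) = 0, (~((s -> r) <-> (p ^ (q -> r))) -> r) = 1, so the formula = 0.
Row p=0, q=1, r=0, s=1: ~((s -> r) <-> (p ^ (q -> r))) = 0, (~((s -> r) <-> (p ^ (q -> r))) -> r) = 1, so the formula = 0.
Row p=0, q=1, r=0, s=0: ~((s -> r) <-> (p ^ (q -> r))) = 1, (~((s -> r) <-> (p ^ (q -> r))) -> r) = 0, so the formula = 1.

1, 0, 0, 0, 1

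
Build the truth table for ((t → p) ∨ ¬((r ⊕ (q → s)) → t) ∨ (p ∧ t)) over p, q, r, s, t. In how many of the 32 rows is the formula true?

  p   |   q   |   r   |   s   |   t   |   φ  
----- | ----- | ----- | ----- | ----- | -----
 True |  True |  True |  True |  True |  True
 True |  True |  True |  True | False |  True
 True |  True |  True | False |  True |  True
 True |  True |  True | False | False |  True
 True |  True | False |  True |  True |  True
 True |  True | False |  True | False |  True
 True |  True | False | False |  True |  True
 True |  True | False | False | False |  True
 True | False |  True |  True |  True |  True
 True | False |  True |  True | False |  True
 True | False |  True | False |  True |  True
 True | False |  True | False | False |  True
 True | False | False |  True |  True |  True
 True | False | False |  True | False |  True
 True | False | False | False |  True |  True
 True | False | False | False | False |  True
False |  True |  True |  True |  True | False
False |  True |  True |  True | False |  True
False |  True |  True | False |  True | False
False |  True |  True | False | False |  True
False |  True | False |  True |  True | False
False |  True | False |  True | False |  True
False |  True | False | False |  True | False
False |  True | False | False | False |  True
False | False |  True |  True |  True | False
False | False |  True |  True | False |  True
False | False |  True | False |  True | False
False | False |  True | False | False |  True
False | False | False |  True |  True | False
False | False | False |  True | False |  True
False | False | False | False |  True | False
False | False | False | False | False |  True
The formula is true on 24 of the 32 rows.

24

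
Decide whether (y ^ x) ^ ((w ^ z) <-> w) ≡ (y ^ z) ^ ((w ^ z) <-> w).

x | y | z | w || φ | ψ
F | F | F | F || T | T
F | F | F | T || T | T
F | F | T | F || F | T
F | F | T | T || F | T
F | T | F | F || F | F
F | T | F | T || F | F
F | T | T | F || T | F
F | T | T | T || T | F
T | F | F | F || F | T
T | F | F | T || F | T
T | F | T | F || T | T
T | F | T | T || T | T
T | T | F | F || T | F
T | T | F | T || T | F
T | T | T | F || F | F
T | T | T | T || F | F
The columns differ at x=F, y=F, z=T, w=F (φ=F, ψ=T), so they are not equivalent.

not equivalent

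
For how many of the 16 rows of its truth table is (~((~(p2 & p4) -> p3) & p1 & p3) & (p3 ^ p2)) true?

6

p1 | p2 | p3 | p4 | φ
-- | -- | -- | -- | -
F  | F  | F  | F  | F
F  | F  | F  | T  | F
F  | F  | T  | F  | T
F  | F  | T  | T  | T
F  | T  | F  | F  | T
F  | T  | F  | T  | T
F  | T  | T  | F  | F
F  | T  | T  | T  | F
T  | F  | F  | F  | F
T  | F  | F  | T  | F
T  | F  | T  | F  | F
T  | F  | T  | T  | F
T  | T  | F  | F  | T
T  | T  | F  | T  | T
T  | T  | T  | F  | F
T  | T  | T  | T  | F
The formula is true on 6 of the 16 rows.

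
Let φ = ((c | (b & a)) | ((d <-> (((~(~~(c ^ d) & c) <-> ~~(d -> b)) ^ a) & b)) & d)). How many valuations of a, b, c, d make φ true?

11

a | b | c | d || φ
F | F | F | F || F
F | F | F | T || F
F | F | T | F || T
F | F | T | T || T
F | T | F | F || F
F | T | F | T || T
F | T | T | F || T
F | T | T | T || T
T | F | F | F || F
T | F | F | T || F
T | F | T | F || T
T | F | T | T || T
T | T | F | F || T
T | T | F | T || T
T | T | T | F || T
T | T | T | T || T
The formula is true on 11 of the 16 rows.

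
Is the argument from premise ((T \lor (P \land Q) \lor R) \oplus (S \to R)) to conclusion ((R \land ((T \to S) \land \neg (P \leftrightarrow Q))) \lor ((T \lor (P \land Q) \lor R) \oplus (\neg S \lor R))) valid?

P | Q | R | S | T | φ | ψ
- | - | - | - | - | - | -
F | F | F | F | F | T | T
F | F | F | F | T | F | F
F | F | F | T | F | F | F
F | F | F | T | T | T | T
F | F | T | F | F | F | F
F | F | T | F | T | F | F
F | F | T | T | F | F | F
F | F | T | T | T | F | F
F | T | F | F | F | T | T
F | T | F | F | T | F | F
F | T | F | T | F | F | F
F | T | F | T | T | T | T
F | T | T | F | F | F | T
F | T | T | F | T | F | F
F | T | T | T | F | F | T
F | T | T | T | T | F | T
T | F | F | F | F | T | T
T | F | F | F | T | F | F
T | F | F | T | F | F | F
T | F | F | T | T | T | T
T | F | T | F | F | F | T
T | F | T | F | T | F | F
T | F | T | T | F | F | T
T | F | T | T | T | F | T
T | T | F | F | F | F | F
T | T | F | F | T | F | F
T | T | F | T | F | T | T
T | T | F | T | T | T | T
T | T | T | F | F | F | F
T | T | T | F | T | F | F
T | T | T | T | F | F | F
T | T | T | T | T | F | F
In every row where φ is true, ψ is also true, so φ ⊨ ψ.

yes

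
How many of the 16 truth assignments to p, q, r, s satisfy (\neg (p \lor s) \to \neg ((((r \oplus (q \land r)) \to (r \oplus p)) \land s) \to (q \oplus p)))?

12

p | q | r | s | (p \lor s) | \neg (p \lor s) | (q \land r) | (r \oplus (q \land r)) | (r \oplus p) | (q \oplus p) | φ
- | - | - | - | ---------- | --------------- | ----------- | ---------------------- | ------------ | ------------ | -
0 | 0 | 0 | 0 |     0      |        1        |      0      |           0            |      0       |      0       | 0
0 | 0 | 0 | 1 |     1      |        0        |      0      |           0            |      0       |      0       | 1
0 | 0 | 1 | 0 |     0      |        1        |      0      |           1            |      1       |      0       | 0
0 | 0 | 1 | 1 |     1      |        0        |      0      |           1            |      1       |      0       | 1
0 | 1 | 0 | 0 |     0      |        1        |      0      |           0            |      0       |      1       | 0
0 | 1 | 0 | 1 |     1      |        0        |      0      |           0            |      0       |      1       | 1
0 | 1 | 1 | 0 |     0      |        1        |      1      |           0            |      1       |      1       | 0
0 | 1 | 1 | 1 |     1      |        0        |      1      |           0            |      1       |      1       | 1
1 | 0 | 0 | 0 |     1      |        0        |      0      |           0            |      1       |      1       | 1
1 | 0 | 0 | 1 |     1      |        0        |      0      |           0            |      1       |      1       | 1
1 | 0 | 1 | 0 |     1      |        0        |      0      |           1            |      0       |      1       | 1
1 | 0 | 1 | 1 |     1      |        0        |      0      |           1            |      0       |      1       | 1
1 | 1 | 0 | 0 |     1      |        0        |      0      |           0            |      1       |      0       | 1
1 | 1 | 0 | 1 |     1      |        0        |      0      |           0            |      1       |      0       | 1
1 | 1 | 1 | 0 |     1      |        0        |      1      |           0            |      0       |      0       | 1
1 | 1 | 1 | 1 |     1      |        0        |      1      |           0            |      0       |      0       | 1
The formula is true on 12 of the 16 rows.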